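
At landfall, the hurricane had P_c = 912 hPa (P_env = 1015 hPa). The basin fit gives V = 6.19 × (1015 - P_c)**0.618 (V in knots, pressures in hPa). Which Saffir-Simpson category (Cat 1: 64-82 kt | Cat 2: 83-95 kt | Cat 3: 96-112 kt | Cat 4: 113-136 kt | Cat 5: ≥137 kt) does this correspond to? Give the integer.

ΔP = 1015 − 912 = 103 hPa.
V ≈ 6.19 × 103^0.618 = 6.19 × 17.54 ≈ 109 kt.
109 kt falls in the Category 3 band.

3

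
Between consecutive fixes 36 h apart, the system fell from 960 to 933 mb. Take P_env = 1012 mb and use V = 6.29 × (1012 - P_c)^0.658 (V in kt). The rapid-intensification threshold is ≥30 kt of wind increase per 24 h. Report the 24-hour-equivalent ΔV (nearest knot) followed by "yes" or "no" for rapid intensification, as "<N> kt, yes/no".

18 kt, no

V₁: ΔP = 52, V ≈ 6.29 × 52^0.658 ≈ 84.68 kt.
V₂: ΔP = 79, V ≈ 6.29 × 79^0.658 ≈ 111.50 kt.
ΔV over 36 h = 26.82 kt → 24 h equivalent = 26.82 × 24/36 ≈ 17.88 kt.
18 kt < 30 kt ⇒ not rapid intensification.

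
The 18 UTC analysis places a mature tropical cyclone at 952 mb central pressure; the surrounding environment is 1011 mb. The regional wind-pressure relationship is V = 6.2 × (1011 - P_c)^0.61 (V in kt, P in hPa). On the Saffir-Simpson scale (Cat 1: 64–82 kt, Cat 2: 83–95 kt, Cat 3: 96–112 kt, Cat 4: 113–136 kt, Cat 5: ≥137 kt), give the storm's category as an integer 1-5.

ΔP = 1011 − 952 = 59 mb.
V ≈ 6.2 × 59^0.61 = 6.2 × 12.03 ≈ 75 kt.
75 kt falls in the Category 1 band.

1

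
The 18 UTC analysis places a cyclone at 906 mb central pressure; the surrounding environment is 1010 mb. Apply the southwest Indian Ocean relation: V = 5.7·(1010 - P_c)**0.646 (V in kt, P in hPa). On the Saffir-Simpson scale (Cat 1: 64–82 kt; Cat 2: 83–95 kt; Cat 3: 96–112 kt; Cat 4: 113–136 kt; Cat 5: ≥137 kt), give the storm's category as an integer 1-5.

4

ΔP = 1010 − 906 = 104 mb.
V ≈ 5.7 × 104^0.646 = 5.7 × 20.09 ≈ 115 kt.
115 kt falls in the Category 4 band.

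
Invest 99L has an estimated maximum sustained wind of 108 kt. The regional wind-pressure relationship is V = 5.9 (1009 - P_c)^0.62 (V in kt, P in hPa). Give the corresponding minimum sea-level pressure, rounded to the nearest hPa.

900 hPa

ΔP = (V / 5.9)^(1/0.62) = (108/5.9)^1.613.
108/5.9 = 18.305; 18.305^1.613 ≈ 108.74 hPa.
P_c = 1009 − 108.74 = 900.26 ≈ 900 hPa.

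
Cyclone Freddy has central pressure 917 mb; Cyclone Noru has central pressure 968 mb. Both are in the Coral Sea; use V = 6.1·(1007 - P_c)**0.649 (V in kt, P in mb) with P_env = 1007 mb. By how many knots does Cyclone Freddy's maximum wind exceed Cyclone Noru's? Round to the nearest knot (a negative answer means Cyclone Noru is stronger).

Cyclone Freddy: ΔP = 90; V ≈ 6.1 × 90^0.649 ≈ 113.14 kt.
Cyclone Noru: ΔP = 39; V ≈ 6.1 × 39^0.649 ≈ 65.76 kt.
Difference ≈ 113.14 − 65.76 = 47.38 → 47 kt.

47 kt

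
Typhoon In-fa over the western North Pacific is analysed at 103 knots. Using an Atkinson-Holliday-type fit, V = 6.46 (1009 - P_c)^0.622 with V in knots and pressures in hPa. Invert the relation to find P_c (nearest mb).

923 mb

ΔP = (V / 6.46)^(1/0.622) = (103/6.46)^1.608.
103/6.46 = 15.944; 15.944^1.608 ≈ 85.79 mb.
P_c = 1009 − 85.79 = 923.21 ≈ 923 mb.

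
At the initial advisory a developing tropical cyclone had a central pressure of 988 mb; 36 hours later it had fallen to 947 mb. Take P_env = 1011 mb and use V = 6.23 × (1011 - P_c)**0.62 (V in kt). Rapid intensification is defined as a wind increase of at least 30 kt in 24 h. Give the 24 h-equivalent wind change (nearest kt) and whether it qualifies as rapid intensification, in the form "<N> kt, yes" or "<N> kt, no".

V₁: ΔP = 23, V ≈ 6.23 × 23^0.62 ≈ 43.53 kt.
V₂: ΔP = 64, V ≈ 6.23 × 64^0.62 ≈ 82.10 kt.
ΔV over 36 h = 38.57 kt → 24 h equivalent = 38.57 × 24/36 ≈ 25.71 kt.
26 kt < 30 kt ⇒ not rapid intensification.

26 kt, no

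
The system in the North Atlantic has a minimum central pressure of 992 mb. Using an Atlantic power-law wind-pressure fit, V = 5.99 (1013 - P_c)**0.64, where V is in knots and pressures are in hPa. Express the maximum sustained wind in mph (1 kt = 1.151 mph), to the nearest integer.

48 mph

ΔP = 1013 − 992 = 21 mb.
V ≈ 5.99 × 21^0.64 = 5.99 × 7.018 ≈ 42.038 kt.
42.038 × 1.151 ≈ 48.39 mph → 48 mph.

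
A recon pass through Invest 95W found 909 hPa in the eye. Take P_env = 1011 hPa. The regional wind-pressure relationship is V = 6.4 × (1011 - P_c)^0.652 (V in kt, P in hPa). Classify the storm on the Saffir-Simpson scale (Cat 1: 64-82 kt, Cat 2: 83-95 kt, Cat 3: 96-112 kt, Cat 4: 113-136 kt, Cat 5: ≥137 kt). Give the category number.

ΔP = 1011 − 909 = 102 hPa.
V ≈ 6.4 × 102^0.652 = 6.4 × 20.40 ≈ 131 kt.
131 kt falls in the Category 4 band.

4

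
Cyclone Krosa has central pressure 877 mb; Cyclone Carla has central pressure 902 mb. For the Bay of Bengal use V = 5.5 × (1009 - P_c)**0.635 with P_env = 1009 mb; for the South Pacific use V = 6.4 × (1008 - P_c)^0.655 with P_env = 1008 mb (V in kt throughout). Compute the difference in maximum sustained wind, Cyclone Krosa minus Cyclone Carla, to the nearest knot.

Cyclone Krosa: ΔP = 132; V ≈ 5.5 × 132^0.635 ≈ 122.16 kt.
Cyclone Carla: ΔP = 106; V ≈ 6.4 × 106^0.655 ≈ 135.75 kt.
Difference ≈ 122.16 − 135.75 = -13.59 → -14 kt.

-14 kt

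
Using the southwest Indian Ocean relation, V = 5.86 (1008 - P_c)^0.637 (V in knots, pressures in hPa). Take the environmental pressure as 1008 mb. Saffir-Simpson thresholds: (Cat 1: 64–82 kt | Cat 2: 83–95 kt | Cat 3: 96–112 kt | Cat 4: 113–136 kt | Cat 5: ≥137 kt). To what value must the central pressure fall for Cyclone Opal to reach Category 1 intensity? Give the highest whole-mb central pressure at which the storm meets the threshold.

965 mb

Category 1 begins at V = 64 kt.
Required ΔP = (64/5.86)^(1/0.637) = 10.922^1.570 ≈ 42.65 mb.
P_c ≤ 1008 − 42.65 = 965.35, so the highest integer P_c is 965 mb.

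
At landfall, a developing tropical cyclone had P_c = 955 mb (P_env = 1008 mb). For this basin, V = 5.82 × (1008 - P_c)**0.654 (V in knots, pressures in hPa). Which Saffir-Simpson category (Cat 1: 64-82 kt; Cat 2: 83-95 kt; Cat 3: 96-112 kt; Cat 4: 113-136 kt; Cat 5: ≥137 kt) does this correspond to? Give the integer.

ΔP = 1008 − 955 = 53 mb.
V ≈ 5.82 × 53^0.654 = 5.82 × 13.42 ≈ 78 kt.
78 kt falls in the Category 1 band.

1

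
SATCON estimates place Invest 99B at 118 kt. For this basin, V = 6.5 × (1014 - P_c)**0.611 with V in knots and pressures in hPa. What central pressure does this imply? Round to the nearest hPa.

ΔP = (V / 6.5)^(1/0.611) = (118/6.5)^1.637.
118/6.5 = 18.154; 18.154^1.637 ≈ 114.95 hPa.
P_c = 1014 − 114.95 = 899.05 ≈ 899 hPa.

899 hPa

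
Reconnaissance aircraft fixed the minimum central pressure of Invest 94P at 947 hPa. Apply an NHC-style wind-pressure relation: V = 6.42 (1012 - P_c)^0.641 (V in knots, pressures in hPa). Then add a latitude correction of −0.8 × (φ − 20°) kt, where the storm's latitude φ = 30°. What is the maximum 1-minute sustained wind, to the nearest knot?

85 kt

ΔP = 1012 − 947 = 65 hPa.
65^0.641 ≈ 14.524.
V ≈ 6.42 × 14.524 ≈ 93.2 kt.
Latitude correction: −0.8 × (30 − 20) = -8 kt.
Corrected V ≈ 85.2 kt → 85 kt.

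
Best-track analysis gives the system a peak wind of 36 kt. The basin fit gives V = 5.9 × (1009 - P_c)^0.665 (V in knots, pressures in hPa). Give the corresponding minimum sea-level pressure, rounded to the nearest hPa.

ΔP = (V / 5.9)^(1/0.665) = (36/5.9)^1.504.
36/5.9 = 6.102; 6.102^1.504 ≈ 15.17 hPa.
P_c = 1009 − 15.17 = 993.83 ≈ 994 hPa.

994 hPa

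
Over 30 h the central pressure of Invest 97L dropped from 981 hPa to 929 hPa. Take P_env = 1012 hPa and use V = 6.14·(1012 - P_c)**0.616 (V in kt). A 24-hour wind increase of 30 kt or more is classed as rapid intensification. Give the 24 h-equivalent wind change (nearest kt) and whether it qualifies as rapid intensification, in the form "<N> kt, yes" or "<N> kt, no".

34 kt, yes

V₁: ΔP = 31, V ≈ 6.14 × 31^0.616 ≈ 50.92 kt.
V₂: ΔP = 83, V ≈ 6.14 × 83^0.616 ≈ 93.39 kt.
ΔV over 30 h = 42.47 kt → 24 h equivalent = 42.47 × 24/30 ≈ 33.98 kt.
34 kt ≥ 30 kt ⇒ rapid intensification.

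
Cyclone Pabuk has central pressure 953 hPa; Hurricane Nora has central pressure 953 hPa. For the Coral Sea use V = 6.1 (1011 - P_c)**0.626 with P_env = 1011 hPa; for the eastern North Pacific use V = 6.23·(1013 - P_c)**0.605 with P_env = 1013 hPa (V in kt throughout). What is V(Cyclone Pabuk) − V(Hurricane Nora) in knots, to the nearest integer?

Cyclone Pabuk: ΔP = 58; V ≈ 6.1 × 58^0.626 ≈ 77.49 kt.
Hurricane Nora: ΔP = 60; V ≈ 6.23 × 60^0.605 ≈ 74.18 kt.
Difference ≈ 77.49 − 74.18 = 3.31 → 3 kt.

3 kt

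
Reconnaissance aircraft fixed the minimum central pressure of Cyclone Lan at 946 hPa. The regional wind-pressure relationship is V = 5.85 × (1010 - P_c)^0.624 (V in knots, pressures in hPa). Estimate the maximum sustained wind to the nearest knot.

ΔP = 1010 − 946 = 64 hPa.
64^0.624 ≈ 13.399.
V ≈ 5.85 × 13.399 ≈ 78.4 kt.

78 kt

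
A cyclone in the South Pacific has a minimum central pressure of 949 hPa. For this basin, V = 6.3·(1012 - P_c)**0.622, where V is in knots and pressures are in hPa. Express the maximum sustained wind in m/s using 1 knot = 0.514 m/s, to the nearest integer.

ΔP = 1012 − 949 = 63 hPa.
V ≈ 6.3 × 63^0.622 = 6.3 × 13.158 ≈ 82.895 kt.
82.895 × 0.514 ≈ 42.61 m/s → 43 m/s.

43 m/s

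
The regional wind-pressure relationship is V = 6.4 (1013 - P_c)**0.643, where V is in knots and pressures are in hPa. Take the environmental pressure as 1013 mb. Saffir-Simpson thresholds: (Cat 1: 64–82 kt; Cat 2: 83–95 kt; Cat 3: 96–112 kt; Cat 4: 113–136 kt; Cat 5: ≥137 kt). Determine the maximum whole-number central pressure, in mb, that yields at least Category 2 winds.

Category 2 begins at V = 83 kt.
Required ΔP = (83/6.4)^(1/0.643) = 12.969^1.555 ≈ 53.80 mb.
P_c ≤ 1013 − 53.80 = 959.20, so the highest integer P_c is 959 mb.

959 mb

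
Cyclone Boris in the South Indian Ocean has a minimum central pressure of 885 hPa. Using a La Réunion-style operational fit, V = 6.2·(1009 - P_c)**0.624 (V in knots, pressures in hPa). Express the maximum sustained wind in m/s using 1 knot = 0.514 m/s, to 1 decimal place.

ΔP = 1009 − 885 = 124 hPa.
V ≈ 6.2 × 124^0.624 = 6.2 × 20.244 ≈ 125.512 kt.
125.512 × 0.514 ≈ 64.51 m/s → 64.5 m/s.

64.5 m/s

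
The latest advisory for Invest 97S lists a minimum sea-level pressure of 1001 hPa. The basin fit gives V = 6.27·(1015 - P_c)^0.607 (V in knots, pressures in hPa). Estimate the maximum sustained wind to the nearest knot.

ΔP = 1015 − 1001 = 14 hPa.
14^0.607 ≈ 4.962.
V ≈ 6.27 × 4.962 ≈ 31.1 kt.

31 kt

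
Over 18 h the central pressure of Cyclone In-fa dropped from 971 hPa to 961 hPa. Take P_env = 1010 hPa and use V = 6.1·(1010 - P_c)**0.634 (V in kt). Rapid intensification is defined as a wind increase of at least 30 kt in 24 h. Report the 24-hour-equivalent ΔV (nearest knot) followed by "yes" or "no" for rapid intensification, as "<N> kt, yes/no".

13 kt, no

V₁: ΔP = 39, V ≈ 6.1 × 39^0.634 ≈ 62.24 kt.
V₂: ΔP = 49, V ≈ 6.1 × 49^0.634 ≈ 71.93 kt.
ΔV over 18 h = 9.69 kt → 24 h equivalent = 9.69 × 24/18 ≈ 12.92 kt.
13 kt < 30 kt ⇒ not rapid intensification.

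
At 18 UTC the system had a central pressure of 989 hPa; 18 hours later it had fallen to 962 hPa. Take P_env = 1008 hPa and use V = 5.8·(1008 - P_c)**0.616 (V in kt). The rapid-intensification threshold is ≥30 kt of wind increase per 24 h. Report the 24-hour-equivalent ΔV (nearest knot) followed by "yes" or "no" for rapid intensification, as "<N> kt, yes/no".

V₁: ΔP = 19, V ≈ 5.8 × 19^0.616 ≈ 35.57 kt.
V₂: ΔP = 46, V ≈ 5.8 × 46^0.616 ≈ 61.33 kt.
ΔV over 18 h = 25.76 kt → 24 h equivalent = 25.76 × 24/18 ≈ 34.35 kt.
34 kt ≥ 30 kt ⇒ rapid intensification.

34 kt, yes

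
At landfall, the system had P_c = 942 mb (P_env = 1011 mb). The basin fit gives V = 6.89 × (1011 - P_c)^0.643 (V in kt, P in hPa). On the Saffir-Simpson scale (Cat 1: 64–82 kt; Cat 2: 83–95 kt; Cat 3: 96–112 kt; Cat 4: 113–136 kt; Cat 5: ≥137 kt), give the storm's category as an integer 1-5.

ΔP = 1011 − 942 = 69 mb.
V ≈ 6.89 × 69^0.643 = 6.89 × 15.22 ≈ 105 kt.
105 kt falls in the Category 3 band.

3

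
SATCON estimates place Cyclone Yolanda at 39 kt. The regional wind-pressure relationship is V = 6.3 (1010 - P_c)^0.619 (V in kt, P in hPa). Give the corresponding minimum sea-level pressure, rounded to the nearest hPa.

ΔP = (V / 6.3)^(1/0.619) = (39/6.3)^1.616.
39/6.3 = 6.190; 6.190^1.616 ≈ 19.01 hPa.
P_c = 1010 − 19.01 = 990.99 ≈ 991 hPa.

991 hPa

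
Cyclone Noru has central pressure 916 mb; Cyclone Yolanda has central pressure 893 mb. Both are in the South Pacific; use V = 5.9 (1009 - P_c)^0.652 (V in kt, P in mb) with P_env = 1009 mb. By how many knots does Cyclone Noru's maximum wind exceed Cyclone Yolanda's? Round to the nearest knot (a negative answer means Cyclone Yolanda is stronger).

-18 kt

Cyclone Noru: ΔP = 93; V ≈ 5.9 × 93^0.652 ≈ 113.32 kt.
Cyclone Yolanda: ΔP = 116; V ≈ 5.9 × 116^0.652 ≈ 130.88 kt.
Difference ≈ 113.32 − 130.88 = -17.56 → -18 kt.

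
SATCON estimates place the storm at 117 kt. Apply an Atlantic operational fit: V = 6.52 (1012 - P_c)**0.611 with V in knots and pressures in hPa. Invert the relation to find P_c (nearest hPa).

ΔP = (V / 6.52)^(1/0.611) = (117/6.52)^1.637.
117/6.52 = 17.945; 17.945^1.637 ≈ 112.79 hPa.
P_c = 1012 − 112.79 = 899.21 ≈ 899 hPa.

899 hPa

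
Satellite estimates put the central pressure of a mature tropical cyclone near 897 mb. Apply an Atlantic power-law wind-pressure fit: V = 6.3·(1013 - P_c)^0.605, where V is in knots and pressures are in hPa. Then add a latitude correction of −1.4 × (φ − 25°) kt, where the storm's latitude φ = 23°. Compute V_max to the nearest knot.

ΔP = 1013 − 897 = 116 mb.
116^0.605 ≈ 17.742.
V ≈ 6.3 × 17.742 ≈ 111.8 kt.
Latitude correction: −1.4 × (23 − 25) = 2.8 kt.
Corrected V ≈ 114.6 kt → 115 kt.

115 kt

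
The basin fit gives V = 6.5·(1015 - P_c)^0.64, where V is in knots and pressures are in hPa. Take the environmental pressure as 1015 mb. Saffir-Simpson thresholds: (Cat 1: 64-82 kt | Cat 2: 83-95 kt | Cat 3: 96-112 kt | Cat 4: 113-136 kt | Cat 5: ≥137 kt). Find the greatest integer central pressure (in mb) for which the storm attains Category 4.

928 mb

Category 4 begins at V = 113 kt.
Required ΔP = (113/6.5)^(1/0.64) = 17.385^1.562 ≈ 86.65 mb.
P_c ≤ 1015 − 86.65 = 928.35, so the highest integer P_c is 928 mb.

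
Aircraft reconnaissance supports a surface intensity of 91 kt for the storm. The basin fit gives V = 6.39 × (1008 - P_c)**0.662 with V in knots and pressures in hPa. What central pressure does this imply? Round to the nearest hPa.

ΔP = (V / 6.39)^(1/0.662) = (91/6.39)^1.511.
91/6.39 = 14.241; 14.241^1.511 ≈ 55.27 hPa.
P_c = 1008 − 55.27 = 952.73 ≈ 953 hPa.

953 hPa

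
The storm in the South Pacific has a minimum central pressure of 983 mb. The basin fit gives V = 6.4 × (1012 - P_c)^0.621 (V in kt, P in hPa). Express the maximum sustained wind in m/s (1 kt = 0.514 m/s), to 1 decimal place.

ΔP = 1012 − 983 = 29 mb.
V ≈ 6.4 × 29^0.621 = 6.4 × 8.094 ≈ 51.800 kt.
51.800 × 0.514 ≈ 26.63 m/s → 26.6 m/s.

26.6 m/s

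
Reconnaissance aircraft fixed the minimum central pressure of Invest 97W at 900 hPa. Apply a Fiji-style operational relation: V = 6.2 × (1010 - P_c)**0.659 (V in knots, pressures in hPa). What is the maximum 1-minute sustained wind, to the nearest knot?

137 kt

ΔP = 1010 − 900 = 110 hPa.
110^0.659 ≈ 22.145.
V ≈ 6.2 × 22.145 ≈ 137.3 kt.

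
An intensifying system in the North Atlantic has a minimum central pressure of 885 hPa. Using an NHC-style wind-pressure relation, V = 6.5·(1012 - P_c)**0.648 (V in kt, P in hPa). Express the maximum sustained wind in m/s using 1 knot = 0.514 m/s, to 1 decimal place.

77.1 m/s

ΔP = 1012 − 885 = 127 hPa.
V ≈ 6.5 × 127^0.648 = 6.5 × 23.082 ≈ 150.030 kt.
150.030 × 0.514 ≈ 77.12 m/s → 77.1 m/s.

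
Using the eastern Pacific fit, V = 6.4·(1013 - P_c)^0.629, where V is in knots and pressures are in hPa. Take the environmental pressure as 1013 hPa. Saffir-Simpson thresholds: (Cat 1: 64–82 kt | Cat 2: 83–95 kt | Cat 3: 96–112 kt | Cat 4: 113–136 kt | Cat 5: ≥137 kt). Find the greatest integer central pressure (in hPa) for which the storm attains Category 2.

954 hPa

Category 2 begins at V = 83 kt.
Required ΔP = (83/6.4)^(1/0.629) = 12.969^1.590 ≈ 58.79 hPa.
P_c ≤ 1013 − 58.79 = 954.21, so the highest integer P_c is 954 hPa.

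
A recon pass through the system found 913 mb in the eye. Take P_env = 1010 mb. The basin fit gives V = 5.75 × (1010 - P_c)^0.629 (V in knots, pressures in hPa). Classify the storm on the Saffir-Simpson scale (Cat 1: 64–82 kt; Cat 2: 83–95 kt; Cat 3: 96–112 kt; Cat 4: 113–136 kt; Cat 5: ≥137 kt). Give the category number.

ΔP = 1010 − 913 = 97 mb.
V ≈ 5.75 × 97^0.629 = 5.75 × 17.77 ≈ 102 kt.
102 kt falls in the Category 3 band.

3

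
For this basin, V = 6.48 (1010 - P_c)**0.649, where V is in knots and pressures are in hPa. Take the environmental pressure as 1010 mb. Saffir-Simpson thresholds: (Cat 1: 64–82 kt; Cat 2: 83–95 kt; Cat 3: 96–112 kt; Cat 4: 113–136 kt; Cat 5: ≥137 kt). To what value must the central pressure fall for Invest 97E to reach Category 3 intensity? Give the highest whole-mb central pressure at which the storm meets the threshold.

Category 3 begins at V = 96 kt.
Required ΔP = (96/6.48)^(1/0.649) = 14.815^1.541 ≈ 63.66 mb.
P_c ≤ 1010 − 63.66 = 946.34, so the highest integer P_c is 946 mb.

946 mb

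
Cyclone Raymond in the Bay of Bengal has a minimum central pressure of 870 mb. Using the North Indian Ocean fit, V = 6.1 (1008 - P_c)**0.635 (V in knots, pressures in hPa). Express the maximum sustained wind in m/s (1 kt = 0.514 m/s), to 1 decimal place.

71.6 m/s

ΔP = 1008 − 870 = 138 mb.
V ≈ 6.1 × 138^0.635 = 6.1 × 22.847 ≈ 139.365 kt.
139.365 × 0.514 ≈ 71.63 m/s → 71.6 m/s.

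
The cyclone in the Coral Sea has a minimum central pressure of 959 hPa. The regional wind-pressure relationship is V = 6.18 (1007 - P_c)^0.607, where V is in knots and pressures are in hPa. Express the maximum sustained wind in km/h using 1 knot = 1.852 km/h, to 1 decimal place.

ΔP = 1007 − 959 = 48 hPa.
V ≈ 6.18 × 48^0.607 = 6.18 × 10.484 ≈ 64.789 kt.
64.789 × 1.852 ≈ 119.99 km/h → 120.0 km/h.

120.0 km/h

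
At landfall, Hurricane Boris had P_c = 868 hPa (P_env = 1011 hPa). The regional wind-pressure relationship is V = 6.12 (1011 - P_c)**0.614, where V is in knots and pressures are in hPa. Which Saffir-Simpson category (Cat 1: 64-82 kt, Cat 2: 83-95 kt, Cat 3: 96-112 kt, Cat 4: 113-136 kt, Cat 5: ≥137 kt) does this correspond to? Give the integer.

ΔP = 1011 − 868 = 143 hPa.
V ≈ 6.12 × 143^0.614 = 6.12 × 21.06 ≈ 129 kt.
129 kt falls in the Category 4 band.

4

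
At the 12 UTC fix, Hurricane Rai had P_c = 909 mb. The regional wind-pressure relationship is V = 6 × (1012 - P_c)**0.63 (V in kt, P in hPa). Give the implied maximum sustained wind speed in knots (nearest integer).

ΔP = 1012 − 909 = 103 mb.
103^0.63 ≈ 18.539.
V ≈ 6 × 18.539 ≈ 111.2 kt.

111 kt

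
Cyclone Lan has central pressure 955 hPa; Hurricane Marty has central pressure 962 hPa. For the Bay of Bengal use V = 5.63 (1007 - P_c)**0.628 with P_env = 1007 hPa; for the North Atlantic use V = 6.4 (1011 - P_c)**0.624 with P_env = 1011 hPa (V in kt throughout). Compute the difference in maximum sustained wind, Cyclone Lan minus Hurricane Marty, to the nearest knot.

Cyclone Lan: ΔP = 52; V ≈ 5.63 × 52^0.628 ≈ 67.32 kt.
Hurricane Marty: ΔP = 49; V ≈ 6.4 × 49^0.624 ≈ 72.59 kt.
Difference ≈ 67.32 − 72.59 = -5.27 → -5 kt.

-5 kt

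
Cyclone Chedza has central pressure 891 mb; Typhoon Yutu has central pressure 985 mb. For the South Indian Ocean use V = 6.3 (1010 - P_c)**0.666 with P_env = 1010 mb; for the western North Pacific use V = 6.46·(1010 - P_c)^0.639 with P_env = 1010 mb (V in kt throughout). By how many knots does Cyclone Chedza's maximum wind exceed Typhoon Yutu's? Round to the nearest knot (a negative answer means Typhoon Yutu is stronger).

Cyclone Chedza: ΔP = 119; V ≈ 6.3 × 119^0.666 ≈ 151.93 kt.
Typhoon Yutu: ΔP = 25; V ≈ 6.46 × 25^0.639 ≈ 50.53 kt.
Difference ≈ 151.93 − 50.53 = 101.40 → 101 kt.

101 kt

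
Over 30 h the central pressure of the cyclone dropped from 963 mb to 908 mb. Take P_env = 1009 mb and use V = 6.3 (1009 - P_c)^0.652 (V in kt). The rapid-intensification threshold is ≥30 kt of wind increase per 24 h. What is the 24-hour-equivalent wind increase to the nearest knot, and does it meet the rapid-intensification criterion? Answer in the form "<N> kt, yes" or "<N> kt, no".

V₁: ΔP = 46, V ≈ 6.3 × 46^0.652 ≈ 76.46 kt.
V₂: ΔP = 101, V ≈ 6.3 × 101^0.652 ≈ 127.69 kt.
ΔV over 30 h = 51.23 kt → 24 h equivalent = 51.23 × 24/30 ≈ 40.98 kt.
41 kt ≥ 30 kt ⇒ rapid intensification.

41 kt, yes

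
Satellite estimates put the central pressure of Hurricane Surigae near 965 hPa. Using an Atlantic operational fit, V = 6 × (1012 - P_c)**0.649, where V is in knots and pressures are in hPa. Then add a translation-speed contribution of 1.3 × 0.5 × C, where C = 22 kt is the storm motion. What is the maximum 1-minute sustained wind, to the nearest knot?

87 kt

ΔP = 1012 − 965 = 47 hPa.
47^0.649 ≈ 12.167.
V ≈ 6 × 12.167 ≈ 73.0 kt.
Translation term: 1.3 × 0.5 × 22 = 14.3 kt.
Corrected V ≈ 87.3 kt → 87 kt.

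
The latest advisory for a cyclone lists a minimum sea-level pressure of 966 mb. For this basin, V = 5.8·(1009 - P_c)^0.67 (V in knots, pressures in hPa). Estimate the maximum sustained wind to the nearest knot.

72 kt

ΔP = 1009 − 966 = 43 mb.
43^0.67 ≈ 12.429.
V ≈ 5.8 × 12.429 ≈ 72.1 kt.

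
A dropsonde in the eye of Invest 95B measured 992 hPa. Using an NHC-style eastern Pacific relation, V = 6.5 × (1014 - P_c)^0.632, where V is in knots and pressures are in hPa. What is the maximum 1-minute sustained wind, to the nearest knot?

46 kt

ΔP = 1014 − 992 = 22 hPa.
22^0.632 ≈ 7.054.
V ≈ 6.5 × 7.054 ≈ 45.8 kt.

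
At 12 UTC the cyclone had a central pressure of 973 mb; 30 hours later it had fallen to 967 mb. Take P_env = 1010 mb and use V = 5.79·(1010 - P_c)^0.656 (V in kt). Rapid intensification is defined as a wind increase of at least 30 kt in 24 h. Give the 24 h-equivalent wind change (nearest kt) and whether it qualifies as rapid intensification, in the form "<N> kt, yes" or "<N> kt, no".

V₁: ΔP = 37, V ≈ 5.79 × 37^0.656 ≈ 61.86 kt.
V₂: ΔP = 43, V ≈ 5.79 × 43^0.656 ≈ 68.27 kt.
ΔV over 30 h = 6.41 kt → 24 h equivalent = 6.41 × 24/30 ≈ 5.13 kt.
5 kt < 30 kt ⇒ not rapid intensification.

5 kt, no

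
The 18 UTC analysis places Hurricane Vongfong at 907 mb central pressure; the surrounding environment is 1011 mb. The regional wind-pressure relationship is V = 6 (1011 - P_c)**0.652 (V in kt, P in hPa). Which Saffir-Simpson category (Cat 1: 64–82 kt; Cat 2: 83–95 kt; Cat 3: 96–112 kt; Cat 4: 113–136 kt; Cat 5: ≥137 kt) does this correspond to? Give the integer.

ΔP = 1011 − 907 = 104 mb.
V ≈ 6 × 104^0.652 = 6 × 20.66 ≈ 124 kt.
124 kt falls in the Category 4 band.

4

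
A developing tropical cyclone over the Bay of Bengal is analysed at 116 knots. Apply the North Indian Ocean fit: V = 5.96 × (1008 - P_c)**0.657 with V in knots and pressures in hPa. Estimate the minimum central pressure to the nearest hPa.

916 hPa

ΔP = (V / 5.96)^(1/0.657) = (116/5.96)^1.522.
116/5.96 = 19.463; 19.463^1.522 ≈ 91.68 hPa.
P_c = 1008 − 91.68 = 916.32 ≈ 916 hPa.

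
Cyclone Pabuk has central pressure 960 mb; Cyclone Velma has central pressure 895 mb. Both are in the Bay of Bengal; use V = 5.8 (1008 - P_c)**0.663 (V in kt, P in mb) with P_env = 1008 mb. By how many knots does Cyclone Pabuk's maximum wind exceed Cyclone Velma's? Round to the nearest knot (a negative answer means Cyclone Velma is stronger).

Cyclone Pabuk: ΔP = 48; V ≈ 5.8 × 48^0.663 ≈ 75.53 kt.
Cyclone Velma: ΔP = 113; V ≈ 5.8 × 113^0.663 ≈ 133.24 kt.
Difference ≈ 75.53 − 133.24 = -57.71 → -58 kt.

-58 kt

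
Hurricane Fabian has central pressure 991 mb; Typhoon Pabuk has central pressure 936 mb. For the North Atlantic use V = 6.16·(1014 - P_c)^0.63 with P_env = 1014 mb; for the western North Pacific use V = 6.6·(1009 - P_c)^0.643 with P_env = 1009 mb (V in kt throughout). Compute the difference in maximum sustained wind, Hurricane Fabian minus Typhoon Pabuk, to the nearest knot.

Hurricane Fabian: ΔP = 23; V ≈ 6.16 × 23^0.63 ≈ 44.41 kt.
Typhoon Pabuk: ΔP = 73; V ≈ 6.6 × 73^0.643 ≈ 104.15 kt.
Difference ≈ 44.41 − 104.15 = -59.74 → -60 kt.

-60 kt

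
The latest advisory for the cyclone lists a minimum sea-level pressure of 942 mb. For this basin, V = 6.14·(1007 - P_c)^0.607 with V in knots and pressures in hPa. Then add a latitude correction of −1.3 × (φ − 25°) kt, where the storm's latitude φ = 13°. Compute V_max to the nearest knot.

ΔP = 1007 − 942 = 65 mb.
65^0.607 ≈ 12.602.
V ≈ 6.14 × 12.602 ≈ 77.4 kt.
Latitude correction: −1.3 × (13 − 25) = 15.6 kt.
Corrected V ≈ 93 kt → 93 kt.

93 kt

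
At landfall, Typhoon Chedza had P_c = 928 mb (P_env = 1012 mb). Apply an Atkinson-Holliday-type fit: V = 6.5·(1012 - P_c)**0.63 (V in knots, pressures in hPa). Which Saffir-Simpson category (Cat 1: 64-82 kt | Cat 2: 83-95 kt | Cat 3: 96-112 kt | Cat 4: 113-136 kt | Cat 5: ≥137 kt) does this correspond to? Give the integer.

3

ΔP = 1012 − 928 = 84 mb.
V ≈ 6.5 × 84^0.63 = 6.5 × 16.30 ≈ 106 kt.
106 kt falls in the Category 3 band.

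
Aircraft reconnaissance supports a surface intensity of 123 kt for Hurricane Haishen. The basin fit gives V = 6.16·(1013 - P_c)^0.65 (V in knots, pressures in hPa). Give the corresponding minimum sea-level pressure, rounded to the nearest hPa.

ΔP = (V / 6.16)^(1/0.65) = (123/6.16)^1.538.
123/6.16 = 19.968; 19.968^1.538 ≈ 100.11 hPa.
P_c = 1013 − 100.11 = 912.89 ≈ 913 hPa.

913 hPa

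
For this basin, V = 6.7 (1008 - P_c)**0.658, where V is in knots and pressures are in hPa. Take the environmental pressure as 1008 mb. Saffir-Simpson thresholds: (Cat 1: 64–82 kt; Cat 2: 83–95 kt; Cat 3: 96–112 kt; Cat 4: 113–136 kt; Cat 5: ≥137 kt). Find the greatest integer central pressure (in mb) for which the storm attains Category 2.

Category 2 begins at V = 83 kt.
Required ΔP = (83/6.7)^(1/0.658) = 12.388^1.520 ≈ 45.82 mb.
P_c ≤ 1008 − 45.82 = 962.18, so the highest integer P_c is 962 mb.

962 mb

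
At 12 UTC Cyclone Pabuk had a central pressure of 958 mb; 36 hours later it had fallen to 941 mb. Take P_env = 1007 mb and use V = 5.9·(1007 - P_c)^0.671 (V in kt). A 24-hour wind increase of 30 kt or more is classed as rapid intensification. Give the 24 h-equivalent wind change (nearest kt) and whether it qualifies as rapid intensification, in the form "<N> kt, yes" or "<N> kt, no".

12 kt, no

V₁: ΔP = 49, V ≈ 5.9 × 49^0.671 ≈ 80.35 kt.
V₂: ΔP = 66, V ≈ 5.9 × 66^0.671 ≈ 98.12 kt.
ΔV over 36 h = 17.77 kt → 24 h equivalent = 17.77 × 24/36 ≈ 11.85 kt.
12 kt < 30 kt ⇒ not rapid intensification.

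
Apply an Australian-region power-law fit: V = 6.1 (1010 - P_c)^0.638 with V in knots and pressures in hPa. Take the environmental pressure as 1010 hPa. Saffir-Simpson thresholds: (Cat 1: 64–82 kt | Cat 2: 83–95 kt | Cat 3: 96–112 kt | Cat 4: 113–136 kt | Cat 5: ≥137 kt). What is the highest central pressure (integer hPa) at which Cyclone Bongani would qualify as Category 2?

Category 2 begins at V = 83 kt.
Required ΔP = (83/6.1)^(1/0.638) = 13.607^1.567 ≈ 59.85 hPa.
P_c ≤ 1010 − 59.85 = 950.15, so the highest integer P_c is 950 hPa.

950 hPa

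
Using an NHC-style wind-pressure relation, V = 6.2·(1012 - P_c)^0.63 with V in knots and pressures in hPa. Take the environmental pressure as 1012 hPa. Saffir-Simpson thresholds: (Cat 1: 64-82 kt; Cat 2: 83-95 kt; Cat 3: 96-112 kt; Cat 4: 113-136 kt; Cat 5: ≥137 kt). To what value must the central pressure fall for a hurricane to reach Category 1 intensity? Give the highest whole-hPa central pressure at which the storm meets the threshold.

971 hPa

Category 1 begins at V = 64 kt.
Required ΔP = (64/6.2)^(1/0.63) = 10.323^1.587 ≈ 40.66 hPa.
P_c ≤ 1012 − 40.66 = 971.34, so the highest integer P_c is 971 hPa.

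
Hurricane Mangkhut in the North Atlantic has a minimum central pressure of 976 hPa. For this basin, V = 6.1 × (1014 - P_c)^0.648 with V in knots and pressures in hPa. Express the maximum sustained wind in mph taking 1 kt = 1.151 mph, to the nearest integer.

74 mph

ΔP = 1014 − 976 = 38 hPa.
V ≈ 6.1 × 38^0.648 = 6.1 × 10.561 ≈ 64.421 kt.
64.421 × 1.151 ≈ 74.15 mph → 74 mph.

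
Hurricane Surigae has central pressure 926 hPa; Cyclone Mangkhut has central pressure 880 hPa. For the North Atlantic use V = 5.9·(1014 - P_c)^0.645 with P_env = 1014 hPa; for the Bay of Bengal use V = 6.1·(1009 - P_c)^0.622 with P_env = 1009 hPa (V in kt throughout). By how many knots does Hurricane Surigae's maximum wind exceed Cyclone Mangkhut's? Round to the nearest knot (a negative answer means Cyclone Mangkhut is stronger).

-19 kt

Hurricane Surigae: ΔP = 88; V ≈ 5.9 × 88^0.645 ≈ 105.94 kt.
Cyclone Mangkhut: ΔP = 129; V ≈ 6.1 × 129^0.622 ≈ 125.35 kt.
Difference ≈ 105.94 − 125.35 = -19.41 → -19 kt.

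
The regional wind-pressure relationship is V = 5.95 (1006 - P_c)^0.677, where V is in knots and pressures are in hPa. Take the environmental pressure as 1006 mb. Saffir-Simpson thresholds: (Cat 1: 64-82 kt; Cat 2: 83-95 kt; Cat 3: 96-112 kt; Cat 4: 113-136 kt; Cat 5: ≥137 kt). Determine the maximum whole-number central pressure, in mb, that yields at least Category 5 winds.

Category 5 begins at V = 137 kt.
Required ΔP = (137/5.95)^(1/0.677) = 23.025^1.477 ≈ 102.83 mb.
P_c ≤ 1006 − 102.83 = 903.17, so the highest integer P_c is 903 mb.

903 mb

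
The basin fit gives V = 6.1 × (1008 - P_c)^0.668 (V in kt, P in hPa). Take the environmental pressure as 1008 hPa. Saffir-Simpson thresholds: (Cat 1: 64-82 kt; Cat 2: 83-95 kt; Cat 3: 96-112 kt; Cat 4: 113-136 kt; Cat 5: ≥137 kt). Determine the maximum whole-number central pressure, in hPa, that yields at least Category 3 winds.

946 hPa

Category 3 begins at V = 96 kt.
Required ΔP = (96/6.1)^(1/0.668) = 15.738^1.497 ≈ 61.92 hPa.
P_c ≤ 1008 − 61.92 = 946.08, so the highest integer P_c is 946 hPa.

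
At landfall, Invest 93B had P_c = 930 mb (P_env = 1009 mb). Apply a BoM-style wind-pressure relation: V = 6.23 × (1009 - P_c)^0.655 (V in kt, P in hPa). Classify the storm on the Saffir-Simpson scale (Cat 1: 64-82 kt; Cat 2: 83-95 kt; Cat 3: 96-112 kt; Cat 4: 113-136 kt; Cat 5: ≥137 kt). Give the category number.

ΔP = 1009 − 930 = 79 mb.
V ≈ 6.23 × 79^0.655 = 6.23 × 17.50 ≈ 109 kt.
109 kt falls in the Category 3 band.

3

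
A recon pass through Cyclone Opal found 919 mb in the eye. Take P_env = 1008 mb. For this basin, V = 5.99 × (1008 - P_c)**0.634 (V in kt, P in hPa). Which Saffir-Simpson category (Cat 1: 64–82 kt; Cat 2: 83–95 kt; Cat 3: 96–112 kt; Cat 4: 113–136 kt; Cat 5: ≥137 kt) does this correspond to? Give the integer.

3

ΔP = 1008 − 919 = 89 mb.
V ≈ 5.99 × 89^0.634 = 5.99 × 17.22 ≈ 103 kt.
103 kt falls in the Category 3 band.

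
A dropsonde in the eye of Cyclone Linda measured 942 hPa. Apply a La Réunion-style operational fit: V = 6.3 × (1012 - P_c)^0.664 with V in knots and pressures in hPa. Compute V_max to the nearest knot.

ΔP = 1012 − 942 = 70 hPa.
70^0.664 ≈ 16.794.
V ≈ 6.3 × 16.794 ≈ 105.8 kt.

106 kt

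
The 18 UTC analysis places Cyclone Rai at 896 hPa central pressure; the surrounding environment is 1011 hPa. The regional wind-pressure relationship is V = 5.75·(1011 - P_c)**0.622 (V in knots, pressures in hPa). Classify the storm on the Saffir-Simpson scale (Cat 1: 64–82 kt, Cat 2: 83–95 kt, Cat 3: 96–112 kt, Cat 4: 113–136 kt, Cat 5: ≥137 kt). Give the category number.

ΔP = 1011 − 896 = 115 hPa.
V ≈ 5.75 × 115^0.622 = 5.75 × 19.13 ≈ 110 kt.
110 kt falls in the Category 3 band.

3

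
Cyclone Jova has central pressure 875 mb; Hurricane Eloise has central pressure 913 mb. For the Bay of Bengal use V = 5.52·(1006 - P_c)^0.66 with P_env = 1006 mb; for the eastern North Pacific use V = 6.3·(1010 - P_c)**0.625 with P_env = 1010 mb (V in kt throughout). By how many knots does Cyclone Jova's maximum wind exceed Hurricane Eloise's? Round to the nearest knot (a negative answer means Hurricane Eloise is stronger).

28 kt

Cyclone Jova: ΔP = 131; V ≈ 5.52 × 131^0.66 ≈ 137.83 kt.
Hurricane Eloise: ΔP = 97; V ≈ 6.3 × 97^0.625 ≈ 109.92 kt.
Difference ≈ 137.83 − 109.92 = 27.91 → 28 kt.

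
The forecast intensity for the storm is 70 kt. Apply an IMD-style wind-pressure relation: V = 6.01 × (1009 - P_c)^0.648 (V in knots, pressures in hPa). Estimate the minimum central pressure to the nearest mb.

965 mb

ΔP = (V / 6.01)^(1/0.648) = (70/6.01)^1.543.
70/6.01 = 11.647; 11.647^1.543 ≈ 44.20 mb.
P_c = 1009 − 44.20 = 964.80 ≈ 965 mb.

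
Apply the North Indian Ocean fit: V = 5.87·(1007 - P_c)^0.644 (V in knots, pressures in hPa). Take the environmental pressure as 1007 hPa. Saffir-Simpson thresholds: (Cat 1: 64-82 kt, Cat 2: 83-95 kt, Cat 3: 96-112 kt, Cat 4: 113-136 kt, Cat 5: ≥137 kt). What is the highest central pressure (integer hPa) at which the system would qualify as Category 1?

966 hPa

Category 1 begins at V = 64 kt.
Required ΔP = (64/5.87)^(1/0.644) = 10.903^1.553 ≈ 40.84 hPa.
P_c ≤ 1007 − 40.84 = 966.16, so the highest integer P_c is 966 hPa.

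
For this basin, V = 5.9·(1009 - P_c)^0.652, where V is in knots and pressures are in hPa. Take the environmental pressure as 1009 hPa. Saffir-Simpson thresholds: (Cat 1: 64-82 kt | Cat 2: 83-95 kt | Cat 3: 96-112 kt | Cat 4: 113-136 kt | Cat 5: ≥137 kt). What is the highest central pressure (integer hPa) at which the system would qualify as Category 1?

970 hPa

Category 1 begins at V = 64 kt.
Required ΔP = (64/5.9)^(1/0.652) = 10.847^1.534 ≈ 38.72 hPa.
P_c ≤ 1009 − 38.72 = 970.28, so the highest integer P_c is 970 hPa.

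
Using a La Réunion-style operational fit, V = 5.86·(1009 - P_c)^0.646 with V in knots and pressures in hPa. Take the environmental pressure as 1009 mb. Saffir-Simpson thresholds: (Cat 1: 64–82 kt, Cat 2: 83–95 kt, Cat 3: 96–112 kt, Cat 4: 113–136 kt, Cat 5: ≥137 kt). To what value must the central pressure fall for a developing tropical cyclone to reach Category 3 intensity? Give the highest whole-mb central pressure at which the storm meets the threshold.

Category 3 begins at V = 96 kt.
Required ΔP = (96/5.86)^(1/0.646) = 16.382^1.548 ≈ 75.83 mb.
P_c ≤ 1009 − 75.83 = 933.17, so the highest integer P_c is 933 mb.

933 mb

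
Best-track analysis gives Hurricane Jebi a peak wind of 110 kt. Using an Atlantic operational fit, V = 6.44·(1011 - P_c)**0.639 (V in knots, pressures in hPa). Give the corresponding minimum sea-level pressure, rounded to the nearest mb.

ΔP = (V / 6.44)^(1/0.639) = (110/6.44)^1.565.
110/6.44 = 17.081; 17.081^1.565 ≈ 84.88 mb.
P_c = 1011 − 84.88 = 926.12 ≈ 926 mb.

926 mb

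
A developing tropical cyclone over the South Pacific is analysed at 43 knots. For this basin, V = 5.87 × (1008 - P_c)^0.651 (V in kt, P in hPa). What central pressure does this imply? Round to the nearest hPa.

987 hPa

ΔP = (V / 5.87)^(1/0.651) = (43/5.87)^1.536.
43/5.87 = 7.325; 7.325^1.536 ≈ 21.30 hPa.
P_c = 1008 − 21.30 = 986.70 ≈ 987 hPa.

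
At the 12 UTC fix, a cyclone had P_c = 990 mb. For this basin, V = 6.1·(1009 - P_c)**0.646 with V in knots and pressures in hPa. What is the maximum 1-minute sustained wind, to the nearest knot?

41 kt

ΔP = 1009 − 990 = 19 mb.
19^0.646 ≈ 6.700.
V ≈ 6.1 × 6.700 ≈ 40.9 kt.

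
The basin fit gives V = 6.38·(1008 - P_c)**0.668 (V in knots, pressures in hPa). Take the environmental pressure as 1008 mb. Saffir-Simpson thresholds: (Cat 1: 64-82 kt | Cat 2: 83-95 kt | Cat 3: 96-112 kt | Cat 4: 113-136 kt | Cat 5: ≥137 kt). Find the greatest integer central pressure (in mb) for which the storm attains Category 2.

Category 2 begins at V = 83 kt.
Required ΔP = (83/6.38)^(1/0.668) = 13.009^1.497 ≈ 46.56 mb.
P_c ≤ 1008 − 46.56 = 961.44, so the highest integer P_c is 961 mb.

961 mb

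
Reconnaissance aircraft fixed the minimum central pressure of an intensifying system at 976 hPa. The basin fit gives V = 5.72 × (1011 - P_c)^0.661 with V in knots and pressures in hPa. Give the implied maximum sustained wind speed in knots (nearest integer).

ΔP = 1011 − 976 = 35 hPa.
35^0.661 ≈ 10.486.
V ≈ 5.72 × 10.486 ≈ 60.0 kt.

60 kt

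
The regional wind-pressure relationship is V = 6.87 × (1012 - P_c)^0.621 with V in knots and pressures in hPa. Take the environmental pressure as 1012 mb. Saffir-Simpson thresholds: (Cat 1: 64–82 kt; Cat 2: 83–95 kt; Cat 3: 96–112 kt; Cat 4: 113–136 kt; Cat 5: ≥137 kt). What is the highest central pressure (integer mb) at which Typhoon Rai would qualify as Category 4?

Category 4 begins at V = 113 kt.
Required ΔP = (113/6.87)^(1/0.621) = 16.448^1.610 ≈ 90.85 mb.
P_c ≤ 1012 − 90.85 = 921.15, so the highest integer P_c is 921 mb.

921 mb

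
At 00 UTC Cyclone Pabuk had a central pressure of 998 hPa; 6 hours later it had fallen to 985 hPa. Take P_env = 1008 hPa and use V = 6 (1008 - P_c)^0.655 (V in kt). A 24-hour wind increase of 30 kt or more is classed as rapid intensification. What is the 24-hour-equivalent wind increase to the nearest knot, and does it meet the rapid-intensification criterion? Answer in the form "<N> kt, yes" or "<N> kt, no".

79 kt, yes

V₁: ΔP = 10, V ≈ 6 × 10^0.655 ≈ 27.11 kt.
V₂: ΔP = 23, V ≈ 6 × 23^0.655 ≈ 46.78 kt.
ΔV over 6 h = 19.67 kt → 24 h equivalent = 19.67 × 24/6 ≈ 78.68 kt.
79 kt ≥ 30 kt ⇒ rapid intensification.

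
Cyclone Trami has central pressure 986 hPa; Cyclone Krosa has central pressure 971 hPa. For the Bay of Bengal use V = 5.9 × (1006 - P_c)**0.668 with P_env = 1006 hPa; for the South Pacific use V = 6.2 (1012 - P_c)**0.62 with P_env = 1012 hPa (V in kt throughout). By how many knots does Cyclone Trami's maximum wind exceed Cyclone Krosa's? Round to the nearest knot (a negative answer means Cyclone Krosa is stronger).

Cyclone Trami: ΔP = 20; V ≈ 5.9 × 20^0.668 ≈ 43.65 kt.
Cyclone Krosa: ΔP = 41; V ≈ 6.2 × 41^0.62 ≈ 61.99 kt.
Difference ≈ 43.65 − 61.99 = -18.34 → -18 kt.

-18 kt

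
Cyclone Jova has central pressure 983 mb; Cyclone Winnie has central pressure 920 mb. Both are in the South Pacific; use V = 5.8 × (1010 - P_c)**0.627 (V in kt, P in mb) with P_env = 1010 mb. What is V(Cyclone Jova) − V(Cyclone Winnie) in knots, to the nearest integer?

-52 kt

Cyclone Jova: ΔP = 27; V ≈ 5.8 × 27^0.627 ≈ 45.80 kt.
Cyclone Winnie: ΔP = 90; V ≈ 5.8 × 90^0.627 ≈ 97.44 kt.
Difference ≈ 45.80 − 97.44 = -51.64 → -52 kt.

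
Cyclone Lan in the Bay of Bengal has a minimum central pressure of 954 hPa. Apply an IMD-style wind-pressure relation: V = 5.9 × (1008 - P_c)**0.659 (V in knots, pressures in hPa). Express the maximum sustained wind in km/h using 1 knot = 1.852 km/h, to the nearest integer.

ΔP = 1008 − 954 = 54 hPa.
V ≈ 5.9 × 54^0.659 = 5.9 × 13.856 ≈ 81.752 kt.
81.752 × 1.852 ≈ 151.41 km/h → 151 km/h.

151 km/h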